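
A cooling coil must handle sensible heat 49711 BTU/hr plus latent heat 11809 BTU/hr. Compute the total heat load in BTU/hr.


Qt = 49711 + 11809 = 61520 BTU/hr

61520 BTU/hr


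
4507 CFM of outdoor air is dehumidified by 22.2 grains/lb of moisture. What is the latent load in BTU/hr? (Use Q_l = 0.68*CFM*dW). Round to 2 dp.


Q = 0.68 * 4507 * 22.2 = 68037.67 BTU/hr

68037.67 BTU/hr


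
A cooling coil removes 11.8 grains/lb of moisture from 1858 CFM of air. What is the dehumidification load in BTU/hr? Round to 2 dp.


Q = 0.68 * 1858 * 11.8 = 14908.59 BTU/hr

14908.59 BTU/hr


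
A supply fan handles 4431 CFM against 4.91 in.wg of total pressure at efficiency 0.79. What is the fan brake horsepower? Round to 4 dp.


BHP = 4431 * 4.91 / (6356 * 0.79) = 4.3328 hp

4.3328 hp


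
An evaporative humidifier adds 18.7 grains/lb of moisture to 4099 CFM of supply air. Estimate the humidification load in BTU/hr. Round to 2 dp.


Q = 0.68 * 4099 * 18.7 = 52122.88 BTU/hr

52122.88 BTU/hr


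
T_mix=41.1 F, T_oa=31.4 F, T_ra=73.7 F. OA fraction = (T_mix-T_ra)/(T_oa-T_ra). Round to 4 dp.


frac = (41.1 - 73.7) / (31.4 - 73.7) = 0.7707

0.7707


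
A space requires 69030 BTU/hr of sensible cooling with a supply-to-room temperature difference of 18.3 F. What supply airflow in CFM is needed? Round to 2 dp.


CFM = 69030 / (1.08 * 18.3) = 3492.71

3492.71 CFM


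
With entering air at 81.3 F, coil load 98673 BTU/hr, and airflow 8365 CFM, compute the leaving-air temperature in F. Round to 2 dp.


dT = 98673/(1.08*8365) = 10.9222
T_leave = 81.3 - 10.9222 = 70.38 F

70.38 F


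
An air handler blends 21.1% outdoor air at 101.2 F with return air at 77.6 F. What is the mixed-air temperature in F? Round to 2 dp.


T_mix = 77.6 + (21.1/100)*(101.2-77.6) = 82.58 F

82.58 F


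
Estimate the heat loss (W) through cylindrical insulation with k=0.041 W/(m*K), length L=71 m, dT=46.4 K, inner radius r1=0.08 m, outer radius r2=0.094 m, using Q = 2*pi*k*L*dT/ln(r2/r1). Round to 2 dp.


Q = 2*pi*0.041*71*46.4/ln(0.094/0.08) = 5262.49 W

5262.49 W


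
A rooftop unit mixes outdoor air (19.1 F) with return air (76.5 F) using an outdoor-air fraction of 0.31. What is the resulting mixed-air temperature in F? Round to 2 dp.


T_mix = 0.31*19.1 + 0.69*76.5 = 58.71 F

58.71 F


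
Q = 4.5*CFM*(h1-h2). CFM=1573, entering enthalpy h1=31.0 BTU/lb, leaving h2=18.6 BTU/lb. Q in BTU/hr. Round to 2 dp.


Q = 4.5 * 1573 * (31.0 - 18.6) = 87773.40 BTU/hr

87773.40 BTU/hr


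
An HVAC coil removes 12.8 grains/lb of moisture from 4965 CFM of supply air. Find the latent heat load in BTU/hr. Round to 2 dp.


Q = 0.68 * 4965 * 12.8 = 43215.36 BTU/hr

43215.36 BTU/hr


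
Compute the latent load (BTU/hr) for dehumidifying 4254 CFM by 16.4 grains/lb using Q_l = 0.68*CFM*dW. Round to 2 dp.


Q = 0.68 * 4254 * 16.4 = 47440.61 BTU/hr

47440.61 BTU/hr


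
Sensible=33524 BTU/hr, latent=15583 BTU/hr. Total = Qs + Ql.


Qt = 33524 + 15583 = 49107 BTU/hr

49107 BTU/hr


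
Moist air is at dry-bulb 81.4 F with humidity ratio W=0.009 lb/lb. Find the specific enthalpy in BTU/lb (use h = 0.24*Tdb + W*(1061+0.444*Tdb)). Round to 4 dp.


h = 0.24*81.4 + 0.009*(1061+0.444*81.4) = 29.4103 BTU/lb

29.4103 BTU/lb


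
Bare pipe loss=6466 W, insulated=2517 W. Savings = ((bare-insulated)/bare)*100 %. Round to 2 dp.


Savings = ((6466-2517)/6466)*100 = 61.07 %

61.07 %


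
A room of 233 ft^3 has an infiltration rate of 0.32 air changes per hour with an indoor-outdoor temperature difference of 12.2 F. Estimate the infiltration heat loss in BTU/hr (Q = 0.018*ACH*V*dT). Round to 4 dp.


Q = 0.018 * 0.32 * 233 * 12.2 = 16.3734 BTU/hr

16.3734 BTU/hr


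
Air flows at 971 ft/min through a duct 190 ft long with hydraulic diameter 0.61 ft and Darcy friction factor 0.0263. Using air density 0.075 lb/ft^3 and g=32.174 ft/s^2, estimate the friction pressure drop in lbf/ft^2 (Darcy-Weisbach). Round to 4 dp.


v_fps = 971/60 = 16.1833 ft/s
dp = 0.0263*(190/0.61)*0.075*16.1833^2/(2*32.174) = 2.5006 lbf/ft^2

2.5006 lbf/ft^2


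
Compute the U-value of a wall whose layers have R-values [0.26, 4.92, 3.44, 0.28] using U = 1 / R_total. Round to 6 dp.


R_total = 0.26 + 4.92 + 3.44 + 0.28 = 8.90
U = 1/8.90 = 0.112360

0.112360


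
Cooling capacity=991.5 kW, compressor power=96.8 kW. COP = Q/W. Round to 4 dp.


COP = 991.5 / 96.8 = 10.2428

10.2428


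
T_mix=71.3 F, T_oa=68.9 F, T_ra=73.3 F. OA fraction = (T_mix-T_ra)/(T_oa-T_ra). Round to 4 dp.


frac = (71.3 - 73.3) / (68.9 - 73.3) = 0.4545

0.4545


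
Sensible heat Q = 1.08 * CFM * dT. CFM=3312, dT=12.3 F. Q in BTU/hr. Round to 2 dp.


Q = 1.08 * 3312 * 12.3 = 43996.61 BTU/hr

43996.61 BTU/hr


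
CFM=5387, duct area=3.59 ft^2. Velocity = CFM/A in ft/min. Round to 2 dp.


V = 5387 / 3.59 = 1500.56 ft/min

1500.56 ft/min


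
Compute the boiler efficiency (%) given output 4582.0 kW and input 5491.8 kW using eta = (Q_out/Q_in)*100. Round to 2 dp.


eta = (4582.0/5491.8)*100 = 83.43 %

83.43 %


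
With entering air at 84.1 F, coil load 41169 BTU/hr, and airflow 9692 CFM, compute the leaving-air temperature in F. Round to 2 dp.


dT = 41169/(1.08*9692) = 3.9331
T_leave = 84.1 - 3.9331 = 80.17 F

80.17 F


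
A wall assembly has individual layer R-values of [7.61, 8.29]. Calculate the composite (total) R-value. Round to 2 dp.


R_total = 7.61 + 8.29 = 15.90

15.90


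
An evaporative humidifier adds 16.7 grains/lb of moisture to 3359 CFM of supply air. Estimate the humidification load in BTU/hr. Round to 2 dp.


Q = 0.68 * 3359 * 16.7 = 38144.80 BTU/hr

38144.80 BTU/hr


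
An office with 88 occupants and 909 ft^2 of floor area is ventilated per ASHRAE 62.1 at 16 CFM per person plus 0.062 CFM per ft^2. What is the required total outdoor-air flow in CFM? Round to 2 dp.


Total = 88*16 + 909*0.062 = 1464.36 CFM

1464.36 CFM


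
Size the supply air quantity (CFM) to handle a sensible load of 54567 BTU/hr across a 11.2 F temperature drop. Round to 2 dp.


CFM = 54567 / (1.08 * 11.2) = 4511.16

4511.16 CFM


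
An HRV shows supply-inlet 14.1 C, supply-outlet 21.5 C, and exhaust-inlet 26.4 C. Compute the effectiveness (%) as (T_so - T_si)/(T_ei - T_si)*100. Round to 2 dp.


eff = (21.5-14.1)/(26.4-14.1)*100 = 60.16 %

60.16 %


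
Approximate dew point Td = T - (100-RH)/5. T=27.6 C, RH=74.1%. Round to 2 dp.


Td = 27.6 - (100-74.1)/5 = 22.42 C

22.42 C


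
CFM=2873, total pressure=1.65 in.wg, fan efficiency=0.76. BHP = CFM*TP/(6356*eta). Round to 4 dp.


BHP = 2873 * 1.65 / (6356 * 0.76) = 0.9813 hp

0.9813 hp


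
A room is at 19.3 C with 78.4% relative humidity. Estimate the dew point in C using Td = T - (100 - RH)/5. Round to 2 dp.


Td = 19.3 - (100-78.4)/5 = 14.98 C

14.98 C


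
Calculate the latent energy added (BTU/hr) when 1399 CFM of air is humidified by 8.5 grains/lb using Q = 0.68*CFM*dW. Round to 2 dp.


Q = 0.68 * 1399 * 8.5 = 8086.22 BTU/hr

8086.22 BTU/hr


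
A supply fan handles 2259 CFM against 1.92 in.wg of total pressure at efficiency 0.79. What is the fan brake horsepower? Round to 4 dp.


BHP = 2259 * 1.92 / (6356 * 0.79) = 0.8638 hp

0.8638 hp


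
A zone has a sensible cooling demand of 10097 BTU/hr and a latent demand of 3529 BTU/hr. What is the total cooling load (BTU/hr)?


Qt = 10097 + 3529 = 13626 BTU/hr

13626 BTU/hr


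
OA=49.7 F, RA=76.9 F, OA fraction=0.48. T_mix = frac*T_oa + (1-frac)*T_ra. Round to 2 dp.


T_mix = 0.48*49.7 + 0.52*76.9 = 63.84 F

63.84 F


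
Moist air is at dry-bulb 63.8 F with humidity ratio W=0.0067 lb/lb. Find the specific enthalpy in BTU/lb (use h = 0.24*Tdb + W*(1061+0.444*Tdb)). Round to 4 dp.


h = 0.24*63.8 + 0.0067*(1061+0.444*63.8) = 22.6105 BTU/lb

22.6105 BTU/lb


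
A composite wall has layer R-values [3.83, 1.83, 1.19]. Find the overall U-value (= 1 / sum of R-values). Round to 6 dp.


R_total = 3.83 + 1.83 + 1.19 = 6.85
U = 1/6.85 = 0.145985

0.145985


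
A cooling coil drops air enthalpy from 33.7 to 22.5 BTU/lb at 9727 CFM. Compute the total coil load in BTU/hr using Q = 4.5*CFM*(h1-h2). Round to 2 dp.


Q = 4.5 * 9727 * (33.7 - 22.5) = 490240.80 BTU/hr

490240.80 BTU/hr


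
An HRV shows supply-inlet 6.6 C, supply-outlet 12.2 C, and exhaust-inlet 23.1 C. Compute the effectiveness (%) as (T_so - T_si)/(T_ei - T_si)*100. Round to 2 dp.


eff = (12.2-6.6)/(23.1-6.6)*100 = 33.94 %

33.94 %


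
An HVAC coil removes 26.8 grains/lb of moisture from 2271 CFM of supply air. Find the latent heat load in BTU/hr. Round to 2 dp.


Q = 0.68 * 2271 * 26.8 = 41386.70 BTU/hr

41386.70 BTU/hr


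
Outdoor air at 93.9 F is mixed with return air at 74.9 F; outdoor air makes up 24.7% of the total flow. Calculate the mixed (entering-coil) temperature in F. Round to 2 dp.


T_mix = 74.9 + (24.7/100)*(93.9-74.9) = 79.59 F

79.59 F


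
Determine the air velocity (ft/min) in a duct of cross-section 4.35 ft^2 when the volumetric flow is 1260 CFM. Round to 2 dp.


V = 1260 / 4.35 = 289.66 ft/min

289.66 ft/min


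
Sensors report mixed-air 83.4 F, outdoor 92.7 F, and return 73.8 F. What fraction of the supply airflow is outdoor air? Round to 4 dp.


frac = (83.4 - 73.8) / (92.7 - 73.8) = 0.5079

0.5079


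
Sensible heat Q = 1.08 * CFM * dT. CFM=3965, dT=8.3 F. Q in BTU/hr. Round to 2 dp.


Q = 1.08 * 3965 * 8.3 = 35542.26 BTU/hr

35542.26 BTU/hr


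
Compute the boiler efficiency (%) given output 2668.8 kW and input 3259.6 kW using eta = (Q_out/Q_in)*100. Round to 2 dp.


eta = (2668.8/3259.6)*100 = 81.88 %

81.88 %


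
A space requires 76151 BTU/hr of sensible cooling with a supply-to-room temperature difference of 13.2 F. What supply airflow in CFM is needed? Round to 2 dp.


CFM = 76151 / (1.08 * 13.2) = 5341.68

5341.68 CFM


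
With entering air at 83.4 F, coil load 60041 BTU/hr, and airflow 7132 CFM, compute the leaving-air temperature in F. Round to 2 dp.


dT = 60041/(1.08*7132) = 7.7949
T_leave = 83.4 - 7.7949 = 75.61 F

75.61 F


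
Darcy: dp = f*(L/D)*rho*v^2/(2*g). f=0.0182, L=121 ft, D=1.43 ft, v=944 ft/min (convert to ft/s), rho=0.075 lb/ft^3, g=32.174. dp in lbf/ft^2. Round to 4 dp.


v_fps = 944/60 = 15.7333 ft/s
dp = 0.0182*(121/1.43)*0.075*15.7333^2/(2*32.174) = 0.4443 lbf/ft^2

0.4443 lbf/ft^2


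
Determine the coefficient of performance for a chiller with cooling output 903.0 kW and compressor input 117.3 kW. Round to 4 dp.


COP = 903.0 / 117.3 = 7.6982

7.6982


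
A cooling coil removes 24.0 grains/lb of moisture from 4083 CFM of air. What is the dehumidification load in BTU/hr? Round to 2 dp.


Q = 0.68 * 4083 * 24.0 = 66634.56 BTU/hr

66634.56 BTU/hr


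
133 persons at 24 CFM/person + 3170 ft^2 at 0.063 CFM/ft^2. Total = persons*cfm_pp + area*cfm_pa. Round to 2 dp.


Total = 133*24 + 3170*0.063 = 3391.71 CFM

3391.71 CFM


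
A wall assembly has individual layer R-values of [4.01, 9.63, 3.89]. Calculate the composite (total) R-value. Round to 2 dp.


R_total = 4.01 + 9.63 + 3.89 = 17.53

17.53


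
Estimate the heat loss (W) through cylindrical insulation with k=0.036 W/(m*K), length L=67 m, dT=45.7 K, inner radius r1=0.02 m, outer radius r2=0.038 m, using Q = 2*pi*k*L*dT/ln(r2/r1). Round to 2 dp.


Q = 2*pi*0.036*67*45.7/ln(0.038/0.02) = 1079.04 W

1079.04 W


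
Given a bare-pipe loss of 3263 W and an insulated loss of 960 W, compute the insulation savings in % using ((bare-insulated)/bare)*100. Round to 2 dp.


Savings = ((3263-960)/3263)*100 = 70.58 %

70.58 %


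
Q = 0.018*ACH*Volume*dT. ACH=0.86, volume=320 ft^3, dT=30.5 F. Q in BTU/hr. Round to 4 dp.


Q = 0.018 * 0.86 * 320 * 30.5 = 151.0848 BTU/hr

151.0848 BTU/hr


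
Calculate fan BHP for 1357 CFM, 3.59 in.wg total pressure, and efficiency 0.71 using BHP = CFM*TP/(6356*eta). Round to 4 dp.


BHP = 1357 * 3.59 / (6356 * 0.71) = 1.0795 hp

1.0795 hp


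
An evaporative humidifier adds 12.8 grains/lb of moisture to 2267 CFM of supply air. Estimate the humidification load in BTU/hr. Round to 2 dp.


Q = 0.68 * 2267 * 12.8 = 19731.97 BTU/hr

19731.97 BTU/hr


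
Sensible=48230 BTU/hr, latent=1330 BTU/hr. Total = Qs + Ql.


Qt = 48230 + 1330 = 49560 BTU/hr

49560 BTU/hr


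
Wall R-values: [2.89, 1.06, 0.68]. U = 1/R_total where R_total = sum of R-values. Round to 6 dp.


R_total = 2.89 + 1.06 + 0.68 = 4.63
U = 1/4.63 = 0.215983

0.215983


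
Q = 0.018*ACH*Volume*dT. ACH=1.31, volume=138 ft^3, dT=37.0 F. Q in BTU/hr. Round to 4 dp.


Q = 0.018 * 1.31 * 138 * 37.0 = 120.3995 BTU/hr

120.3995 BTU/hr


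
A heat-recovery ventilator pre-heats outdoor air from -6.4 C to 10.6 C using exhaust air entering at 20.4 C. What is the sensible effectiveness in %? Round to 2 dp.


eff = (10.6-(-6.4))/(20.4-(-6.4))*100 = 63.43 %

63.43 %


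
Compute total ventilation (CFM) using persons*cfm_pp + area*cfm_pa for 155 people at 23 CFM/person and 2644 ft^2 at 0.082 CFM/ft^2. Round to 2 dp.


Total = 155*23 + 2644*0.082 = 3781.81 CFM

3781.81 CFM


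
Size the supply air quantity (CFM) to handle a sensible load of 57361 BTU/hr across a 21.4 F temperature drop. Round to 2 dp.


CFM = 57361 / (1.08 * 21.4) = 2481.87

2481.87 CFM


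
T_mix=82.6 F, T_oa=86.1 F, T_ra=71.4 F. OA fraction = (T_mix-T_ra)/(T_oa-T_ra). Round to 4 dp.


frac = (82.6 - 71.4) / (86.1 - 71.4) = 0.7619

0.7619


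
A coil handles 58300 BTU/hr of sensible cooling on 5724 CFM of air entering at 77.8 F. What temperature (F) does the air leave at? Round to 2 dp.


dT = 58300/(1.08*5724) = 9.4307
T_leave = 77.8 - 9.4307 = 68.37 F

68.37 F


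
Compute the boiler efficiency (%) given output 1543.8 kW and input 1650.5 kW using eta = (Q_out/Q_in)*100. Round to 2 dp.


eta = (1543.8/1650.5)*100 = 93.54 %

93.54 %


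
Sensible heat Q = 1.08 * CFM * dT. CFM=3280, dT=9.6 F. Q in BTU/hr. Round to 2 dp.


Q = 1.08 * 3280 * 9.6 = 34007.04 BTU/hr

34007.04 BTU/hr


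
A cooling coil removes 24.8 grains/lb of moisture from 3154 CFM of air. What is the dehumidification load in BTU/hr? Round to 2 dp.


Q = 0.68 * 3154 * 24.8 = 53189.06 BTU/hr

53189.06 BTU/hr


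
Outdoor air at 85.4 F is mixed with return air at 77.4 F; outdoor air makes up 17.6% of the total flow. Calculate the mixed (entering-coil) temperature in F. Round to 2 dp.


T_mix = 77.4 + (17.6/100)*(85.4-77.4) = 78.81 F

78.81 F


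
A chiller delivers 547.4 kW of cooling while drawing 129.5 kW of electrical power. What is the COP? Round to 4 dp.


COP = 547.4 / 129.5 = 4.2270

4.2270


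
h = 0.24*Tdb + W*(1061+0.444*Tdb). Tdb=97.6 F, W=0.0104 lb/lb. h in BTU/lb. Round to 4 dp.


h = 0.24*97.6 + 0.0104*(1061+0.444*97.6) = 34.9091 BTU/lb

34.9091 BTU/lb


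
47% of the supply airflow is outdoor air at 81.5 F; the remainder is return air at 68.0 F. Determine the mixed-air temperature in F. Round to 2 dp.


T_mix = 0.47*81.5 + 0.53*68.0 = 74.35 F

74.35 F


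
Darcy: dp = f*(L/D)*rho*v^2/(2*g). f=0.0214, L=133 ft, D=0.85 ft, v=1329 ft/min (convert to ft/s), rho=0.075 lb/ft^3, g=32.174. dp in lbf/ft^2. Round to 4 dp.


v_fps = 1329/60 = 22.15 ft/s
dp = 0.0214*(133/0.85)*0.075*22.15^2/(2*32.174) = 1.9148 lbf/ft^2

1.9148 lbf/ft^2


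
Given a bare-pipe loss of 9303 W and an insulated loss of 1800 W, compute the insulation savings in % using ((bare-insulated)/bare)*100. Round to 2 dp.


Savings = ((9303-1800)/9303)*100 = 80.65 %

80.65 %


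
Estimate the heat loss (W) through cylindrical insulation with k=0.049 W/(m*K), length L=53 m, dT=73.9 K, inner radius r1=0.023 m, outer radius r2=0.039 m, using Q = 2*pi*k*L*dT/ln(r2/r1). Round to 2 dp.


Q = 2*pi*0.049*53*73.9/ln(0.039/0.023) = 2283.53 W

2283.53 W


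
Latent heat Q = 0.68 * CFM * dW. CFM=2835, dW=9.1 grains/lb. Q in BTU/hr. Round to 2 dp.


Q = 0.68 * 2835 * 9.1 = 17542.98 BTU/hr

17542.98 BTU/hr


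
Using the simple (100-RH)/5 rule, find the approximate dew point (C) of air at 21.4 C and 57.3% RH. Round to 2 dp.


Td = 21.4 - (100-57.3)/5 = 12.86 C

12.86 C


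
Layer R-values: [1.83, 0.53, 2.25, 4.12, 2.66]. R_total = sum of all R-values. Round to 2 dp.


R_total = 1.83 + 0.53 + 2.25 + 4.12 + 2.66 = 11.39

11.39


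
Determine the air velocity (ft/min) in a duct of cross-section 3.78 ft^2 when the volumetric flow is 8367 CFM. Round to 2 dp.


V = 8367 / 3.78 = 2213.49 ft/min

2213.49 ft/min


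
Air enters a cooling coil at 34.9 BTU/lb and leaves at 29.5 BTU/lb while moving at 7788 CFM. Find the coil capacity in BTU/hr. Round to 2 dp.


Q = 4.5 * 7788 * (34.9 - 29.5) = 189248.40 BTU/hr

189248.40 BTU/hr


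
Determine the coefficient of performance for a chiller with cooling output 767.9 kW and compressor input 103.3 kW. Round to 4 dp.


COP = 767.9 / 103.3 = 7.4337

7.4337


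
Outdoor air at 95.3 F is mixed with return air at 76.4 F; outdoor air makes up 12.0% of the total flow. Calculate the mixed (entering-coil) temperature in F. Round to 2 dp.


T_mix = 76.4 + (12.0/100)*(95.3-76.4) = 78.67 F

78.67 F


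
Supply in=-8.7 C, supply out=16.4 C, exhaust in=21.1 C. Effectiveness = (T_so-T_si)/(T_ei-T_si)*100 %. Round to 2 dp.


eff = (16.4-(-8.7))/(21.1-(-8.7))*100 = 84.23 %

84.23 %


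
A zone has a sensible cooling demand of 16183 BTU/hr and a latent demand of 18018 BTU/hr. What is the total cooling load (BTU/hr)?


Qt = 16183 + 18018 = 34201 BTU/hr

34201 BTU/hr


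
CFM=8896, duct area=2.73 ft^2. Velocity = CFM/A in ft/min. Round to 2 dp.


V = 8896 / 2.73 = 3258.61 ft/min

3258.61 ft/min


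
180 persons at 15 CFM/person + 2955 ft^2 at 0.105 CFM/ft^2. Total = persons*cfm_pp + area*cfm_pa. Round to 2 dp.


Total = 180*15 + 2955*0.105 = 3010.28 CFM

3010.28 CFM


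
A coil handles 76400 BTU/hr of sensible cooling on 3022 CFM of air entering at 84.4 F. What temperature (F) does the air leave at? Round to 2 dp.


dT = 76400/(1.08*3022) = 23.4086
T_leave = 84.4 - 23.4086 = 60.99 F

60.99 F


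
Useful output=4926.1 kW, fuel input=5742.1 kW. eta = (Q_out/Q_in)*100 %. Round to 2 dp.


eta = (4926.1/5742.1)*100 = 85.79 %

85.79 %


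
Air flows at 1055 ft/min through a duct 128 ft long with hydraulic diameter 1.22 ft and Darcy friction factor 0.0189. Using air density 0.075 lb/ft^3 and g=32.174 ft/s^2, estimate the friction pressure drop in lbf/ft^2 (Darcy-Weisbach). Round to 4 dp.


v_fps = 1055/60 = 17.5833 ft/s
dp = 0.0189*(128/1.22)*0.075*17.5833^2/(2*32.174) = 0.7146 lbf/ft^2

0.7146 lbf/ft^2


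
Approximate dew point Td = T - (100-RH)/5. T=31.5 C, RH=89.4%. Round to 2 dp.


Td = 31.5 - (100-89.4)/5 = 29.38 C

29.38 C


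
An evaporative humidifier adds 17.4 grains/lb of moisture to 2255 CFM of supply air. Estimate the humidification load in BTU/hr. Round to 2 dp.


Q = 0.68 * 2255 * 17.4 = 26681.16 BTU/hr

26681.16 BTU/hr


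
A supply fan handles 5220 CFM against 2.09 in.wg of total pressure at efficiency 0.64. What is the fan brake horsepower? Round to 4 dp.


BHP = 5220 * 2.09 / (6356 * 0.64) = 2.6820 hp

2.6820 hp


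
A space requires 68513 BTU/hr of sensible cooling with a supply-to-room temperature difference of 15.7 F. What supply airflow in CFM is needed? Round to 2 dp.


CFM = 68513 / (1.08 * 15.7) = 4040.63

4040.63 CFM


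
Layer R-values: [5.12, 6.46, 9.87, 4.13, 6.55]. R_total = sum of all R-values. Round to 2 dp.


R_total = 5.12 + 6.46 + 9.87 + 4.13 + 6.55 = 32.13

32.13


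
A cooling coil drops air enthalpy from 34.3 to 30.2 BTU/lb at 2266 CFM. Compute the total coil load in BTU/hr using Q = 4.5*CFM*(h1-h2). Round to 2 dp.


Q = 4.5 * 2266 * (34.3 - 30.2) = 41807.70 BTU/hr

41807.70 BTU/hr


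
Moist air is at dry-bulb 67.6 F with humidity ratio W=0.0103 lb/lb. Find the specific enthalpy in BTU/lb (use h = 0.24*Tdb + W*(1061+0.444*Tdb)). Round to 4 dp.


h = 0.24*67.6 + 0.0103*(1061+0.444*67.6) = 27.4614 BTU/lb

27.4614 BTU/lb


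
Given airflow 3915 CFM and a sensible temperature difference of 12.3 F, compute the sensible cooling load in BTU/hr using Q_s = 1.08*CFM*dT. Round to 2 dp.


Q = 1.08 * 3915 * 12.3 = 52006.86 BTU/hr

52006.86 BTU/hr


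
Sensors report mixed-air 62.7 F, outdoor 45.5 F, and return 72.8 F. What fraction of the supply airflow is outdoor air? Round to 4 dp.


frac = (62.7 - 72.8) / (45.5 - 72.8) = 0.3700

0.3700


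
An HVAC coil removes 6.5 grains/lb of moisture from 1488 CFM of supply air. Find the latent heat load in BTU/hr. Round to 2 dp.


Q = 0.68 * 1488 * 6.5 = 6576.96 BTU/hr

6576.96 BTU/hr


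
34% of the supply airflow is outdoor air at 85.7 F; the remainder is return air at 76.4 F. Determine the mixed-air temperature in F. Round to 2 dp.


T_mix = 0.34*85.7 + 0.66*76.4 = 79.56 F

79.56 F


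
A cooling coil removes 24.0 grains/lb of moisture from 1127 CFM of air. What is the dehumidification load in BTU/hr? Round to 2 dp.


Q = 0.68 * 1127 * 24.0 = 18392.64 BTU/hr

18392.64 BTU/hr


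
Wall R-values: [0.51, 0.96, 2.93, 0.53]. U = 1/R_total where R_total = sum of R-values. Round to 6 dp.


R_total = 0.51 + 0.96 + 2.93 + 0.53 = 4.93
U = 1/4.93 = 0.202840

0.202840


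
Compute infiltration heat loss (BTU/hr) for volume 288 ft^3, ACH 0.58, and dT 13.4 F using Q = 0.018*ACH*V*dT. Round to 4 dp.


Q = 0.018 * 0.58 * 288 * 13.4 = 40.2900 BTU/hr

40.2900 BTU/hr


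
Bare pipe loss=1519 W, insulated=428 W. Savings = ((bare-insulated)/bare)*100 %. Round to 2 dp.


Savings = ((1519-428)/1519)*100 = 71.82 %

71.82 %


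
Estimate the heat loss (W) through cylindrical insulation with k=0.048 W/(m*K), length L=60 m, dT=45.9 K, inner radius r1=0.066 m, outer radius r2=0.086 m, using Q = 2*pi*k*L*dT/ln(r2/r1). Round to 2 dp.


Q = 2*pi*0.048*60*45.9/ln(0.086/0.066) = 3137.93 W

3137.93 W


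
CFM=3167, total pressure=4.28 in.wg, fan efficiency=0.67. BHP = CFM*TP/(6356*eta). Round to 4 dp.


BHP = 3167 * 4.28 / (6356 * 0.67) = 3.1830 hp

3.1830 hp


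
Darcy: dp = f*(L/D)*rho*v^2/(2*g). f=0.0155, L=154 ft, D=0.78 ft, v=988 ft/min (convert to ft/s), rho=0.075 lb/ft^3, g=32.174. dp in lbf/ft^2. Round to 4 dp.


v_fps = 988/60 = 16.4667 ft/s
dp = 0.0155*(154/0.78)*0.075*16.4667^2/(2*32.174) = 0.9672 lbf/ft^2

0.9672 lbf/ft^2


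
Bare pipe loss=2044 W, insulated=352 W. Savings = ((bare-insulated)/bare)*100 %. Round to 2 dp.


Savings = ((2044-352)/2044)*100 = 82.78 %

82.78 %


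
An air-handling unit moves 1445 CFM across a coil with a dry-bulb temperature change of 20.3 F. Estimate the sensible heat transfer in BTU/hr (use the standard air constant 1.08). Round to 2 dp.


Q = 1.08 * 1445 * 20.3 = 31680.18 BTU/hr

31680.18 BTU/hr


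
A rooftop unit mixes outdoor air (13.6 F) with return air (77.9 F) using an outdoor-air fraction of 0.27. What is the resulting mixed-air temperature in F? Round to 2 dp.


T_mix = 0.27*13.6 + 0.73*77.9 = 60.54 F

60.54 F


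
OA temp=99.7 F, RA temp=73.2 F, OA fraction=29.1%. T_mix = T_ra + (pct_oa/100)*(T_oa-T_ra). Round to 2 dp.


T_mix = 73.2 + (29.1/100)*(99.7-73.2) = 80.91 F

80.91 F


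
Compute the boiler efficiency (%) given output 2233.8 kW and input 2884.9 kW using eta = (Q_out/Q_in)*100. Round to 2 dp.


eta = (2233.8/2884.9)*100 = 77.43 %

77.43 %


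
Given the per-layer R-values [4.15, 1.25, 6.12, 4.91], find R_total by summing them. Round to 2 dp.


R_total = 4.15 + 1.25 + 6.12 + 4.91 = 16.43

16.43


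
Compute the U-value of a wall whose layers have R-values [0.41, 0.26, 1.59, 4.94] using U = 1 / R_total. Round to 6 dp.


R_total = 0.41 + 0.26 + 1.59 + 4.94 = 7.20
U = 1/7.20 = 0.138889

0.138889


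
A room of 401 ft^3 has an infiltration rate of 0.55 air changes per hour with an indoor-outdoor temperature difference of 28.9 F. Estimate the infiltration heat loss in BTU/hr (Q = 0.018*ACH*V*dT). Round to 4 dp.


Q = 0.018 * 0.55 * 401 * 28.9 = 114.7301 BTU/hr

114.7301 BTU/hr


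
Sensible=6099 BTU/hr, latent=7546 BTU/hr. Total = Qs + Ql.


Qt = 6099 + 7546 = 13645 BTU/hr

13645 BTU/hr


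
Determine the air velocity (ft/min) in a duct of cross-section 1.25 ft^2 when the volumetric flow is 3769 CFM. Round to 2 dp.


V = 3769 / 1.25 = 3015.20 ft/min

3015.20 ft/min


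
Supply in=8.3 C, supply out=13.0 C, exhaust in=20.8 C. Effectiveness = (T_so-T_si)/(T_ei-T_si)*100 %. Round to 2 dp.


eff = (13.0-8.3)/(20.8-8.3)*100 = 37.60 %

37.60 %


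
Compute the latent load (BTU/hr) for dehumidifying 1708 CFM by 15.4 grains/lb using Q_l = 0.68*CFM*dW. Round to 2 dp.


Q = 0.68 * 1708 * 15.4 = 17886.18 BTU/hr

17886.18 BTU/hr


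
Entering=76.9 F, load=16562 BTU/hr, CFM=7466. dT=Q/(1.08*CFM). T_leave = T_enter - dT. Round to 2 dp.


dT = 16562/(1.08*7466) = 2.0540
T_leave = 76.9 - 2.0540 = 74.85 F

74.85 F


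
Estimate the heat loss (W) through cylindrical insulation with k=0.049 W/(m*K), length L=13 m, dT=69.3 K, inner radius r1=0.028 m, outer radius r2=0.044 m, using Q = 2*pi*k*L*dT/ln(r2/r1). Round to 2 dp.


Q = 2*pi*0.049*13*69.3/ln(0.044/0.028) = 613.66 W

613.66 W


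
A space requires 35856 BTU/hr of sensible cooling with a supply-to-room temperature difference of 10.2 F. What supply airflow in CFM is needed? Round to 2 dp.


CFM = 35856 / (1.08 * 10.2) = 3254.90

3254.90 CFM


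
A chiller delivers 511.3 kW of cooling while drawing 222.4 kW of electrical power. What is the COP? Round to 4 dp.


COP = 511.3 / 222.4 = 2.2990

2.2990


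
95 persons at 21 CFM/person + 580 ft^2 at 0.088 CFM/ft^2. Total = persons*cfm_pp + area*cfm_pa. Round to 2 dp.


Total = 95*21 + 580*0.088 = 2046.04 CFM

2046.04 CFM


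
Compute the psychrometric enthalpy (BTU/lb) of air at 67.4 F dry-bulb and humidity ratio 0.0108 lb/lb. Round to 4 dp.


h = 0.24*67.4 + 0.0108*(1061+0.444*67.4) = 27.9580 BTU/lb

27.9580 BTU/lb


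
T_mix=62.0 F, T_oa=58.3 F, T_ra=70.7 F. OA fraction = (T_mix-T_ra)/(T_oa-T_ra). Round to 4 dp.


frac = (62.0 - 70.7) / (58.3 - 70.7) = 0.7016

0.7016


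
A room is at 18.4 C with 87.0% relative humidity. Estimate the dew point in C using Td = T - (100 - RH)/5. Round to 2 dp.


Td = 18.4 - (100-87.0)/5 = 15.80 C

15.80 C


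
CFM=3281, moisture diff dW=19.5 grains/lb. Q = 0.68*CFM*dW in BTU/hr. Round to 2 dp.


Q = 0.68 * 3281 * 19.5 = 43506.06 BTU/hr

43506.06 BTU/hr


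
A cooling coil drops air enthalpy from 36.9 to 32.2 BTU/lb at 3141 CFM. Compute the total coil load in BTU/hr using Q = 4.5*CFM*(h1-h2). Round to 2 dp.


Q = 4.5 * 3141 * (36.9 - 32.2) = 66432.15 BTU/hr

66432.15 BTU/hr


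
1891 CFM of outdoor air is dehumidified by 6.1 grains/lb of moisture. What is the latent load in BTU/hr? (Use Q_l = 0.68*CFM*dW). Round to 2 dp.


Q = 0.68 * 1891 * 6.1 = 7843.87 BTU/hr

7843.87 BTU/hr


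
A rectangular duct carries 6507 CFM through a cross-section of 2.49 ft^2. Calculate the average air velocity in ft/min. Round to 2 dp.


V = 6507 / 2.49 = 2613.25 ft/min

2613.25 ft/min


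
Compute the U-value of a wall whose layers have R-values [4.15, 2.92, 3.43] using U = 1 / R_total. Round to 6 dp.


R_total = 4.15 + 2.92 + 3.43 = 10.50
U = 1/10.50 = 0.095238

0.095238


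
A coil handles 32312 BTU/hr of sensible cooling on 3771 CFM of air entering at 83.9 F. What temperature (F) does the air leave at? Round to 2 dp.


dT = 32312/(1.08*3771) = 7.9338
T_leave = 83.9 - 7.9338 = 75.97 F

75.97 F


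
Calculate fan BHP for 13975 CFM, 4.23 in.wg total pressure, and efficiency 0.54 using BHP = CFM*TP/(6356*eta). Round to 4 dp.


BHP = 13975 * 4.23 / (6356 * 0.54) = 17.2232 hp

17.2232 hp


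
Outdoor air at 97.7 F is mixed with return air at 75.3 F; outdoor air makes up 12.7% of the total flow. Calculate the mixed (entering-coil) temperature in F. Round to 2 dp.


T_mix = 75.3 + (12.7/100)*(97.7-75.3) = 78.14 F

78.14 F


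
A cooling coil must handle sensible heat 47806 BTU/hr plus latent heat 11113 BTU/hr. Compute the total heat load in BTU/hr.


Qt = 47806 + 11113 = 58919 BTU/hr

58919 BTU/hr


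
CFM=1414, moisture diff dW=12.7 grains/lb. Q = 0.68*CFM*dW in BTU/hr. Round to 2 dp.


Q = 0.68 * 1414 * 12.7 = 12211.30 BTU/hr

12211.30 BTU/hr


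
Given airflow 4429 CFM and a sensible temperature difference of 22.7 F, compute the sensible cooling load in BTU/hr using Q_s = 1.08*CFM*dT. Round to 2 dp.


Q = 1.08 * 4429 * 22.7 = 108581.36 BTU/hr

108581.36 BTU/hr


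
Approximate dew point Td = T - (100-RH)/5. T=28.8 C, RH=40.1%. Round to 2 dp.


Td = 28.8 - (100-40.1)/5 = 16.82 C

16.82 C


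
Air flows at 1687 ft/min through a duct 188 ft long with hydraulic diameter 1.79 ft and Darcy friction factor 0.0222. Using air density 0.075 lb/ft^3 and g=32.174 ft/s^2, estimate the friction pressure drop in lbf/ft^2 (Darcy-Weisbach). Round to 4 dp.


v_fps = 1687/60 = 28.1167 ft/s
dp = 0.0222*(188/1.79)*0.075*28.1167^2/(2*32.174) = 2.1484 lbf/ft^2

2.1484 lbf/ft^2


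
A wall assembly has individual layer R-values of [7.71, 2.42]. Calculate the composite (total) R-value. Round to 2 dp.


R_total = 7.71 + 2.42 = 10.13

10.13


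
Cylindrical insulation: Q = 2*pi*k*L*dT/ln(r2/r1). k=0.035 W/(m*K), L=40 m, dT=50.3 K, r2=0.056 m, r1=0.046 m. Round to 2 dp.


Q = 2*pi*0.035*40*50.3/ln(0.056/0.046) = 2249.31 W

2249.31 W


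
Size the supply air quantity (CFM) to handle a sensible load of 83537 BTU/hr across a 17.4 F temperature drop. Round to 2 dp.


CFM = 83537 / (1.08 * 17.4) = 4445.35

4445.35 CFM


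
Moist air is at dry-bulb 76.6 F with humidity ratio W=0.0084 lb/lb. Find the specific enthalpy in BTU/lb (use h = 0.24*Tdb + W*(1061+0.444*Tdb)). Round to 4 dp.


h = 0.24*76.6 + 0.0084*(1061+0.444*76.6) = 27.5821 BTU/lb

27.5821 BTU/lb


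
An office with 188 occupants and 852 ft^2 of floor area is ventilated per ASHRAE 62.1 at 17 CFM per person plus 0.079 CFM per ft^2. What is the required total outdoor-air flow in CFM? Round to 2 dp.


Total = 188*17 + 852*0.079 = 3263.31 CFM

3263.31 CFM


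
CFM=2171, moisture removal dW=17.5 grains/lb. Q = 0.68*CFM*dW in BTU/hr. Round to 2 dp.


Q = 0.68 * 2171 * 17.5 = 25834.90 BTU/hr

25834.90 BTU/hr


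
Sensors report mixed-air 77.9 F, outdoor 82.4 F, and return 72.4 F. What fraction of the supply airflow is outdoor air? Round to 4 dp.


frac = (77.9 - 72.4) / (82.4 - 72.4) = 0.5500

0.5500


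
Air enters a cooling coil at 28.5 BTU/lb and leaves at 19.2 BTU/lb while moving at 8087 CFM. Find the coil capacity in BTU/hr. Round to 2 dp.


Q = 4.5 * 8087 * (28.5 - 19.2) = 338440.95 BTU/hr

338440.95 BTU/hr


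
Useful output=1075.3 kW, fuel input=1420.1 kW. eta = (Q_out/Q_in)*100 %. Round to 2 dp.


eta = (1075.3/1420.1)*100 = 75.72 %

75.72 %


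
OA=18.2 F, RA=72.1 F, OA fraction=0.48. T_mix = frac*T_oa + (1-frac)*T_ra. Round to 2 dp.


T_mix = 0.48*18.2 + 0.52*72.1 = 46.23 F

46.23 F


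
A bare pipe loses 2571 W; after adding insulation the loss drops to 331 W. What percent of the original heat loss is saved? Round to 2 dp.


Savings = ((2571-331)/2571)*100 = 87.13 %

87.13 %


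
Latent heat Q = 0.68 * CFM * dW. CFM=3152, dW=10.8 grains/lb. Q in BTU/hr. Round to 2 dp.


Q = 0.68 * 3152 * 10.8 = 23148.29 BTU/hr

23148.29 BTU/hr


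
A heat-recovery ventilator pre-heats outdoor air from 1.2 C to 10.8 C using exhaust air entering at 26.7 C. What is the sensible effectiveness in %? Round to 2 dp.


eff = (10.8-1.2)/(26.7-1.2)*100 = 37.65 %

37.65 %


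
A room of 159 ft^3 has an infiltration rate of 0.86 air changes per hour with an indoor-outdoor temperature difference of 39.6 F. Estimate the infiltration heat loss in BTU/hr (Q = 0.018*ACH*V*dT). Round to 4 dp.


Q = 0.018 * 0.86 * 159 * 39.6 = 97.4683 BTU/hr

97.4683 BTU/hr


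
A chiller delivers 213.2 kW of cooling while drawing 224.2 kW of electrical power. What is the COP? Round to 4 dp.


COP = 213.2 / 224.2 = 0.9509

0.9509


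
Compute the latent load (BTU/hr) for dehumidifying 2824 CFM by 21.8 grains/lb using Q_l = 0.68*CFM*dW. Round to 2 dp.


Q = 0.68 * 2824 * 21.8 = 41862.98 BTU/hr

41862.98 BTU/hr


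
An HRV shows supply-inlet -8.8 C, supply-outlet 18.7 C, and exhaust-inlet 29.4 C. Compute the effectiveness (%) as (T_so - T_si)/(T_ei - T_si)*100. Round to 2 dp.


eff = (18.7-(-8.8))/(29.4-(-8.8))*100 = 71.99 %

71.99 %


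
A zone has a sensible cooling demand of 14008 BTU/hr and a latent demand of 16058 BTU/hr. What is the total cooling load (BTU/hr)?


Qt = 14008 + 16058 = 30066 BTU/hr

30066 BTU/hr


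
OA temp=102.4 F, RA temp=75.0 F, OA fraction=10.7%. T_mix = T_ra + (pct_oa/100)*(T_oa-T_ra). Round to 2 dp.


T_mix = 75.0 + (10.7/100)*(102.4-75.0) = 77.93 F

77.93 F


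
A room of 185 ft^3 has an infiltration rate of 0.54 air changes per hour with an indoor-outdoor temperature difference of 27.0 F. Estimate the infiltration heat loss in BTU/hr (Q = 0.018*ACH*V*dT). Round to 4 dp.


Q = 0.018 * 0.54 * 185 * 27.0 = 48.5514 BTU/hr

48.5514 BTU/hr


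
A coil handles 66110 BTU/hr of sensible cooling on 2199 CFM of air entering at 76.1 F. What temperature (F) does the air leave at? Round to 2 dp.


dT = 66110/(1.08*2199) = 27.8367
T_leave = 76.1 - 27.8367 = 48.26 F

48.26 F


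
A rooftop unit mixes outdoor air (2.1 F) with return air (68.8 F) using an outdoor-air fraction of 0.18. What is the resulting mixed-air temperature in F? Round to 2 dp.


T_mix = 0.18*2.1 + 0.82*68.8 = 56.79 F

56.79 F


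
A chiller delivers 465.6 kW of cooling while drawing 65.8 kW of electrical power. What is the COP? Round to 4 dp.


COP = 465.6 / 65.8 = 7.0760

7.0760


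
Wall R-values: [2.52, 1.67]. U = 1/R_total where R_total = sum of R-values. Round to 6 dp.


R_total = 2.52 + 1.67 = 4.19
U = 1/4.19 = 0.238663

0.238663


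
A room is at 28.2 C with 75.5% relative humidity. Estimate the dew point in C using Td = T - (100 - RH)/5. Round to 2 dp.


Td = 28.2 - (100-75.5)/5 = 23.30 C

23.30 C


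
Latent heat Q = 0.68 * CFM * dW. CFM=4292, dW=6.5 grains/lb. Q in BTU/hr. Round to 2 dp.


Q = 0.68 * 4292 * 6.5 = 18970.64 BTU/hr

18970.64 BTU/hr


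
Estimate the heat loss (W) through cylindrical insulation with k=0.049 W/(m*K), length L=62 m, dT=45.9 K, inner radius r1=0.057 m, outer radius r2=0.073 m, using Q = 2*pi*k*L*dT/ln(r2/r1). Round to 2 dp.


Q = 2*pi*0.049*62*45.9/ln(0.073/0.057) = 3541.33 W

3541.33 W


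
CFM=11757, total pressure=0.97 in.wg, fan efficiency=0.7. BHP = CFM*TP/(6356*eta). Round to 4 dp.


BHP = 11757 * 0.97 / (6356 * 0.7) = 2.5632 hp

2.5632 hp


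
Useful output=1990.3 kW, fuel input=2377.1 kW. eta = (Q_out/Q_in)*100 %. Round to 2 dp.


eta = (1990.3/2377.1)*100 = 83.73 %

83.73 %


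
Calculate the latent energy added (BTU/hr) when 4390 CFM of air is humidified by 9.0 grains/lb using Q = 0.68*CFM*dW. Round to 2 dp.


Q = 0.68 * 4390 * 9.0 = 26866.80 BTU/hr

26866.80 BTU/hr


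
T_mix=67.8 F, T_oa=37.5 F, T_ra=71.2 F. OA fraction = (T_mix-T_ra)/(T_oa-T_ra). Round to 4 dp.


frac = (67.8 - 71.2) / (37.5 - 71.2) = 0.1009

0.1009


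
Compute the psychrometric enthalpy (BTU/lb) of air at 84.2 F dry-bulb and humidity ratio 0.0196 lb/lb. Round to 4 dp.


h = 0.24*84.2 + 0.0196*(1061+0.444*84.2) = 41.7363 BTU/lb

41.7363 BTU/lb


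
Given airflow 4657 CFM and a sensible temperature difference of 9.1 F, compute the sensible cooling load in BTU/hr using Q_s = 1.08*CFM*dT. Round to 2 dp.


Q = 1.08 * 4657 * 9.1 = 45769.00 BTU/hr

45769.00 BTU/hr


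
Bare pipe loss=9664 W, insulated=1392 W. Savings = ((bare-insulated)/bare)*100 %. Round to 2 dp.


Savings = ((9664-1392)/9664)*100 = 85.60 %

85.60 %


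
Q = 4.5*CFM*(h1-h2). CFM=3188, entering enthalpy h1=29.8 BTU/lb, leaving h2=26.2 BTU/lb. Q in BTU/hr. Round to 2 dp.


Q = 4.5 * 3188 * (29.8 - 26.2) = 51645.60 BTU/hr

51645.60 BTU/hr


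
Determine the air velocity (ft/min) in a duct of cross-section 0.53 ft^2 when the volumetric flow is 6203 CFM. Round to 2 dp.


V = 6203 / 0.53 = 11703.77 ft/min

11703.77 ft/min


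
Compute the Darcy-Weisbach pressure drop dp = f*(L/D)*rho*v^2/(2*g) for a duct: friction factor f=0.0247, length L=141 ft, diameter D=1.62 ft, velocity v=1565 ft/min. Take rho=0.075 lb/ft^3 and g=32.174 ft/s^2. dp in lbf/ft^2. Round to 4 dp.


v_fps = 1565/60 = 26.0833 ft/s
dp = 0.0247*(141/1.62)*0.075*26.0833^2/(2*32.174) = 1.7047 lbf/ft^2

1.7047 lbf/ft^2


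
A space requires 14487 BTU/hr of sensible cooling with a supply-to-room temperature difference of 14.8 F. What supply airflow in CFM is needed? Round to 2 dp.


CFM = 14487 / (1.08 * 14.8) = 906.34

906.34 CFM


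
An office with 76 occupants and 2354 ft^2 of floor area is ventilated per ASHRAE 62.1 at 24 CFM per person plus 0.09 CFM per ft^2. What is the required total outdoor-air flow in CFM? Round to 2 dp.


Total = 76*24 + 2354*0.09 = 2035.86 CFM

2035.86 CFM


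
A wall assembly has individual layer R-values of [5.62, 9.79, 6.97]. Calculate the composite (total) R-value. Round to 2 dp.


R_total = 5.62 + 9.79 + 6.97 = 22.38

22.38


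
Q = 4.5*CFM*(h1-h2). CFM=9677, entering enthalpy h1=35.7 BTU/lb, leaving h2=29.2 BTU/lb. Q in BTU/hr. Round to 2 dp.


Q = 4.5 * 9677 * (35.7 - 29.2) = 283052.25 BTU/hr

283052.25 BTU/hr


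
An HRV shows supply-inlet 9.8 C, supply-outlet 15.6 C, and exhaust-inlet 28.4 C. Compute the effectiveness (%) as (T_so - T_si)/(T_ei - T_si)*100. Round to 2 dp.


eff = (15.6-9.8)/(28.4-9.8)*100 = 31.18 %

31.18 %


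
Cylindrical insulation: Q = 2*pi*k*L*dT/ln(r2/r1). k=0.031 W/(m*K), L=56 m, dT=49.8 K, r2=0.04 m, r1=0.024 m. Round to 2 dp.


Q = 2*pi*0.031*56*49.8/ln(0.04/0.024) = 1063.37 W

1063.37 W


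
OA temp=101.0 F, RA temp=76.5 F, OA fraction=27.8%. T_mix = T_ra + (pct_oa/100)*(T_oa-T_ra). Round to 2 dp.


T_mix = 76.5 + (27.8/100)*(101.0-76.5) = 83.31 F

83.31 F


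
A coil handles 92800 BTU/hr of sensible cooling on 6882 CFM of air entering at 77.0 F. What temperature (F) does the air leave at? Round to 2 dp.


dT = 92800/(1.08*6882) = 12.4856
T_leave = 77.0 - 12.4856 = 64.51 F

64.51 F


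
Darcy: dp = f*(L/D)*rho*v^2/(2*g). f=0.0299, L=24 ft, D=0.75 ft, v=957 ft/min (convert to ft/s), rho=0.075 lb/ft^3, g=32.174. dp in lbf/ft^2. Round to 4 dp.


v_fps = 957/60 = 15.95 ft/s
dp = 0.0299*(24/0.75)*0.075*15.95^2/(2*32.174) = 0.2837 lbf/ft^2

0.2837 lbf/ft^2


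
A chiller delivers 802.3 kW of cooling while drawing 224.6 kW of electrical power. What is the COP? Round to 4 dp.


COP = 802.3 / 224.6 = 3.5721

3.5721


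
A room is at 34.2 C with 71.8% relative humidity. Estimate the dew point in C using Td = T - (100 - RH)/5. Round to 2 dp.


Td = 34.2 - (100-71.8)/5 = 28.56 C

28.56 C


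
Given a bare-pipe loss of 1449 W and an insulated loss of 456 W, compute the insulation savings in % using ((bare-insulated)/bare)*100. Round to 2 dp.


Savings = ((1449-456)/1449)*100 = 68.53 %

68.53 %


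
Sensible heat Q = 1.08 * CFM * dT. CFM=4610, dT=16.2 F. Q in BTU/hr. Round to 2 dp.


Q = 1.08 * 4610 * 16.2 = 80656.56 BTU/hr

80656.56 BTU/hr


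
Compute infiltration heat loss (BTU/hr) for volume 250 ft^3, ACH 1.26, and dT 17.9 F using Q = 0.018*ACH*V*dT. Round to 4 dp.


Q = 0.018 * 1.26 * 250 * 17.9 = 101.4930 BTU/hr

101.4930 BTU/hr


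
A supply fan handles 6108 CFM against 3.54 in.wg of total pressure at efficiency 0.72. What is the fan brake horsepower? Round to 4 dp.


BHP = 6108 * 3.54 / (6356 * 0.72) = 4.7248 hp

4.7248 hp
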